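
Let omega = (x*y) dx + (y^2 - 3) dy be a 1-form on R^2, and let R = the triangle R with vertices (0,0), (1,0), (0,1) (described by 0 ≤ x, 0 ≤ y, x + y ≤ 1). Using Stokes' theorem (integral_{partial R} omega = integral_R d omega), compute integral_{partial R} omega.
integral_(partial R) omega = -1/6

Stokes: integral_partial_R omega = integral_R d omega with d omega = (∂Q/∂x - ∂P/∂y) dx ∧ dy.
  ∂Q/∂x = 0
  ∂P/∂y = x
  integrand = ∂Q/∂x - ∂P/∂y = -x.
Integrating over R: integral_0^1 integral_0^{1-x} (-x) dy dx = -1/6.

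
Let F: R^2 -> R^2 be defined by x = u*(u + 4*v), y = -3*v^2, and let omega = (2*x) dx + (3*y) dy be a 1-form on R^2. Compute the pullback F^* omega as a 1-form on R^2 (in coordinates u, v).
F^* omega = (4*u*(u^2 + 6*u*v + 8*v^2)) du + (8*u^3 + 32*u^2*v + 54*v^3) dv

Using F^*(f dg) = (f ∘ F) d(g ∘ F), substitute each coordinate x_i by F_i(u, v) in f_i, and replace dx_i by d F_i = (∂F_i/∂u) du + (∂F_i/∂v) dv.
  For the x component: f_1(F) = 2*u*(u + 4*v); d F_1 = (2*u + 4*v) du + (4*u) dv
  For the y component: f_2(F) = -9*v^2; d F_2 = (0) du + (-6*v) dv
Combining and collecting du, dv coefficients:
  coeff of du: 4*u*(u^2 + 6*u*v + 8*v^2)
  coeff of dv: 8*u^3 + 32*u^2*v + 54*v^3
F^* omega = (4*u*(u^2 + 6*u*v + 8*v^2)) du + (8*u^3 + 32*u^2*v + 54*v^3) dv.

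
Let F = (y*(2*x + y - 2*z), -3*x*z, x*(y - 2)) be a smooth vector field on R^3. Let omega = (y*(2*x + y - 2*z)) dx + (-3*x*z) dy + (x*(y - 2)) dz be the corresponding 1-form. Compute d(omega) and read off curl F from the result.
d(omega) = (4*x) dy ∧ dz + (2 - 3*y) dz ∧ dx + (-2*x - 2*y - z) dx ∧ dy; curl F = (4*x, 2 - 3*y, -2*x - 2*y - z)

d omega = sum_{i<j} (∂f_j/∂x_i - ∂f_i/∂x_j) dx_i ∧ dx_j. Under the identification (dy ∧ dz, dz ∧ dx, dx ∧ dy) ↔ (e_x, e_y, e_z), the coefficients are exactly the components of curl F. Compute:
  ∂R/∂y - ∂Q/∂z = (x) - (-3*x) = 4*x
  ∂P/∂z - ∂R/∂x = (-2*y) - (y - 2) = 2 - 3*y
  ∂Q/∂x - ∂P/∂y = (-3*z) - (2*x + 2*y - 2*z) = -2*x - 2*y - z.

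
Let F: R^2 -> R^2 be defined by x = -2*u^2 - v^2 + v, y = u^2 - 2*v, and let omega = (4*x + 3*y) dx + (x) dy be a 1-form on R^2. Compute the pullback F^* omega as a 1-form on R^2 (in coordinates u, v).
F^* omega = (2*u*(8*u^2 + 7*v^2 + 5*v)) du + (10*u^2*v - u^2 + 8*v^3 + 2*v^2 - 4*v) dv

Using F^*(f dg) = (f ∘ F) d(g ∘ F), substitute each coordinate x_i by F_i(u, v) in f_i, and replace dx_i by d F_i = (∂F_i/∂u) du + (∂F_i/∂v) dv.
  For the x component: f_1(F) = -5*u^2 - 4*v^2 - 2*v; d F_1 = (-4*u) du + (1 - 2*v) dv
  For the y component: f_2(F) = -2*u^2 - v^2 + v; d F_2 = (2*u) du + (-2) dv
Combining and collecting du, dv coefficients:
  coeff of du: 2*u*(8*u^2 + 7*v^2 + 5*v)
  coeff of dv: 10*u^2*v - u^2 + 8*v^3 + 2*v^2 - 4*v
F^* omega = (2*u*(8*u^2 + 7*v^2 + 5*v)) du + (10*u^2*v - u^2 + 8*v^3 + 2*v^2 - 4*v) dv.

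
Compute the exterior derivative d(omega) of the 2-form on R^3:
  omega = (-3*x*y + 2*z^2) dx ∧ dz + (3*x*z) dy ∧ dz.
d(omega) = (3*x + 3*z) dx ∧ dy ∧ dz

For a 2-form omega = sum_{i<j} g_{ij} dx_i ∧ dx_j, the exterior derivative is
  d(omega) = sum_{i<j} d(g_{ij}) ∧ dx_i ∧ dx_j = sum_{i<j, k} (∂g_{ij}/∂x_k) dx_k ∧ dx_i ∧ dx_j.
Expand each term, using dx_k ∧ dx_i ∧ dx_j = sgn(permutation) dx_{(a)} ∧ dx_{(b)} ∧ dx_{(c)} with (a < b < c) sorted:
  d(-3*x*y + 2*z^2) includes (∂/∂y)(-3*x*y + 2*z^2) dy = (-3*x) dy, which multiplied by dx ∧ dz gives (3*x) dx ∧ dy ∧ dz
  d(3*x*z) includes (∂/∂x)(3*x*z) dx = (3*z) dx, which multiplied by dy ∧ dz gives (3*z) dx ∧ dy ∧ dz
Collecting like 3-forms: d(omega) = (3*x + 3*z) dx ∧ dy ∧ dz.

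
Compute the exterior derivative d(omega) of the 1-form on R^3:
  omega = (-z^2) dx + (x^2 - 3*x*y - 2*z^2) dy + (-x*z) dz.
d(omega) = (2*x - 3*y) dx ∧ dy + (z) dx ∧ dz + (4*z) dy ∧ dz

For a 1-form omega = sum_i f_i dx_i, the exterior derivative is
  d(omega) = sum_{i < j} (∂f_j/∂x_i - ∂f_i/∂x_j) dx_i ∧ dx_j.
  coefficient of dx ∧ dy: ∂f_2/∂x - ∂f_1/∂y = ∂(x^2 - 3*x*y - 2*z^2)/∂x - ∂(-z^2)/∂y = 2*x - 3*y
  coefficient of dx ∧ dz: ∂f_3/∂x - ∂f_1/∂z = ∂(-x*z)/∂x - ∂(-z^2)/∂z = z
  coefficient of dy ∧ dz: ∂f_3/∂y - ∂f_2/∂z = ∂(-x*z)/∂y - ∂(x^2 - 3*x*y - 2*z^2)/∂z = 4*z
Assembling: d(omega) = (2*x - 3*y) dx ∧ dy + (z) dx ∧ dz + (4*z) dy ∧ dz.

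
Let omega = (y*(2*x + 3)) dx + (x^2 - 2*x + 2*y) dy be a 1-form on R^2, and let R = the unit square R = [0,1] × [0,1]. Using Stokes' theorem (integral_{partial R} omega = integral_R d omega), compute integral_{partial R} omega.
integral_(partial R) omega = -5

Stokes: integral_partial_R omega = integral_R d omega with d omega = (∂Q/∂x - ∂P/∂y) dx ∧ dy.
  ∂Q/∂x = 2*x - 2
  ∂P/∂y = 2*x + 3
  integrand = ∂Q/∂x - ∂P/∂y = -5.
Integrating over R: integral_0^1 integral_0^1 (-5) dx dy = -5.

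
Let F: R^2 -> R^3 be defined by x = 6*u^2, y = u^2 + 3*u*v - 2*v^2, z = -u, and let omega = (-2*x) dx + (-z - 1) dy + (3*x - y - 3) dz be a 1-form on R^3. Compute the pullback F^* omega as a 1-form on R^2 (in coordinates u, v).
F^* omega = (-144*u^3 - 15*u^2 + 6*u*v - 2*u - 2*v^2 - 3*v + 3) du + (3*u^2 - 4*u*v - 3*u + 4*v) dv

Using F^*(f dg) = (f ∘ F) d(g ∘ F), substitute each coordinate x_i by F_i(u, v) in f_i, and replace dx_i by d F_i = (∂F_i/∂u) du + (∂F_i/∂v) dv.
  For the x component: f_1(F) = -12*u^2; d F_1 = (12*u) du + (0) dv
  For the y component: f_2(F) = u - 1; d F_2 = (2*u + 3*v) du + (3*u - 4*v) dv
  For the z component: f_3(F) = 17*u^2 - 3*u*v + 2*v^2 - 3; d F_3 = (-1) du + (0) dv
Combining and collecting du, dv coefficients:
  coeff of du: -144*u^3 - 15*u^2 + 6*u*v - 2*u - 2*v^2 - 3*v + 3
  coeff of dv: 3*u^2 - 4*u*v - 3*u + 4*v
F^* omega = (-144*u^3 - 15*u^2 + 6*u*v - 2*u - 2*v^2 - 3*v + 3) du + (3*u^2 - 4*u*v - 3*u + 4*v) dv.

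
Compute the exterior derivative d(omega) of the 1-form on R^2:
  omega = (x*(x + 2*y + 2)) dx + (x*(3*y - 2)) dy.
d(omega) = (-2*x + 3*y - 2) dx ∧ dy

For a 1-form omega = sum_i f_i dx_i, the exterior derivative is
  d(omega) = sum_{i < j} (∂f_j/∂x_i - ∂f_i/∂x_j) dx_i ∧ dx_j.
  coefficient of dx ∧ dy: ∂f_2/∂x - ∂f_1/∂y = ∂(x*(3*y - 2))/∂x - ∂(x*(x + 2*y + 2))/∂y = -2*x + 3*y - 2
Assembling: d(omega) = (-2*x + 3*y - 2) dx ∧ dy.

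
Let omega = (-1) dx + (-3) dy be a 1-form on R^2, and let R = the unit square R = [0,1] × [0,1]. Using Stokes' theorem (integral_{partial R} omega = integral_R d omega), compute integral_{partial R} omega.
integral_(partial R) omega = 0

Stokes: integral_partial_R omega = integral_R d omega with d omega = (∂Q/∂x - ∂P/∂y) dx ∧ dy.
  ∂Q/∂x = 0
  ∂P/∂y = 0
  integrand = ∂Q/∂x - ∂P/∂y = 0.
Integrating over R: integral_0^1 integral_0^1 (0) dx dy = 0.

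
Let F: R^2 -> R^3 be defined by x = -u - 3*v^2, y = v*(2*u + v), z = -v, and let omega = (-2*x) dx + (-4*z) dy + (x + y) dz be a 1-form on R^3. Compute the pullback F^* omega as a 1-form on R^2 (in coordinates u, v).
F^* omega = (-2*u + 2*v^2) du + (-6*u*v + u - 36*v^3 + 10*v^2) dv

Using F^*(f dg) = (f ∘ F) d(g ∘ F), substitute each coordinate x_i by F_i(u, v) in f_i, and replace dx_i by d F_i = (∂F_i/∂u) du + (∂F_i/∂v) dv.
  For the x component: f_1(F) = 2*u + 6*v^2; d F_1 = (-1) du + (-6*v) dv
  For the y component: f_2(F) = 4*v; d F_2 = (2*v) du + (2*u + 2*v) dv
  For the z component: f_3(F) = 2*u*v - u - 2*v^2; d F_3 = (0) du + (-1) dv
Combining and collecting du, dv coefficients:
  coeff of du: -2*u + 2*v^2
  coeff of dv: -6*u*v + u - 36*v^3 + 10*v^2
F^* omega = (-2*u + 2*v^2) du + (-6*u*v + u - 36*v^3 + 10*v^2) dv.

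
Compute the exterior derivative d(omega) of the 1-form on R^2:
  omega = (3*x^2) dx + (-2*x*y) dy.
d(omega) = (-2*y) dx ∧ dy

For a 1-form omega = sum_i f_i dx_i, the exterior derivative is
  d(omega) = sum_{i < j} (∂f_j/∂x_i - ∂f_i/∂x_j) dx_i ∧ dx_j.
  coefficient of dx ∧ dy: ∂f_2/∂x - ∂f_1/∂y = ∂(-2*x*y)/∂x - ∂(3*x^2)/∂y = -2*y
Assembling: d(omega) = (-2*y) dx ∧ dy.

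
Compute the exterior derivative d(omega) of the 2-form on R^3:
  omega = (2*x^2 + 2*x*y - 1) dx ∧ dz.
d(omega) = (-2*x) dx ∧ dy ∧ dz

For a 2-form omega = sum_{i<j} g_{ij} dx_i ∧ dx_j, the exterior derivative is
  d(omega) = sum_{i<j} d(g_{ij}) ∧ dx_i ∧ dx_j = sum_{i<j, k} (∂g_{ij}/∂x_k) dx_k ∧ dx_i ∧ dx_j.
Expand each term, using dx_k ∧ dx_i ∧ dx_j = sgn(permutation) dx_{(a)} ∧ dx_{(b)} ∧ dx_{(c)} with (a < b < c) sorted:
  d(2*x^2 + 2*x*y - 1) includes (∂/∂y)(2*x^2 + 2*x*y - 1) dy = (2*x) dy, which multiplied by dx ∧ dz gives (-2*x) dx ∧ dy ∧ dz
Collecting like 3-forms: d(omega) = (-2*x) dx ∧ dy ∧ dz.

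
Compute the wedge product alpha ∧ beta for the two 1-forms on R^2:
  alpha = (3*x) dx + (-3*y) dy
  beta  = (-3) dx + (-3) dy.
alpha ∧ beta = (-9*x - 9*y) dx ∧ dy

Distribute the wedge, using dx_i ∧ dx_j = -dx_j ∧ dx_i and dx_i ∧ dx_i = 0. For each pair (i, j) with i < j, the coefficient of dx_i ∧ dx_j in alpha ∧ beta is (alpha_i * beta_j - alpha_j * beta_i). Collecting: alpha ∧ beta = (-9*x - 9*y) dx ∧ dy.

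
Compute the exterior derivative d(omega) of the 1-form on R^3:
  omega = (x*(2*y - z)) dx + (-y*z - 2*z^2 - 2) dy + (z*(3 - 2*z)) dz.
d(omega) = (-2*x) dx ∧ dy + (x) dx ∧ dz + (y + 4*z) dy ∧ dz

For a 1-form omega = sum_i f_i dx_i, the exterior derivative is
  d(omega) = sum_{i < j} (∂f_j/∂x_i - ∂f_i/∂x_j) dx_i ∧ dx_j.
  coefficient of dx ∧ dy: ∂f_2/∂x - ∂f_1/∂y = ∂(-y*z - 2*z^2 - 2)/∂x - ∂(x*(2*y - z))/∂y = -2*x
  coefficient of dx ∧ dz: ∂f_3/∂x - ∂f_1/∂z = ∂(z*(3 - 2*z))/∂x - ∂(x*(2*y - z))/∂z = x
  coefficient of dy ∧ dz: ∂f_3/∂y - ∂f_2/∂z = ∂(z*(3 - 2*z))/∂y - ∂(-y*z - 2*z^2 - 2)/∂z = y + 4*z
Assembling: d(omega) = (-2*x) dx ∧ dy + (x) dx ∧ dz + (y + 4*z) dy ∧ dz.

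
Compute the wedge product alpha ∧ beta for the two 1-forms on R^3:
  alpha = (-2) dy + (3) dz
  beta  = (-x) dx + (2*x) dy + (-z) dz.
alpha ∧ beta = (-2*x) dx ∧ dy + (-6*x + 2*z) dy ∧ dz + (3*x) dx ∧ dz

Distribute the wedge, using dx_i ∧ dx_j = -dx_j ∧ dx_i and dx_i ∧ dx_i = 0. For each pair (i, j) with i < j, the coefficient of dx_i ∧ dx_j in alpha ∧ beta is (alpha_i * beta_j - alpha_j * beta_i). Collecting: alpha ∧ beta = (-2*x) dx ∧ dy + (-6*x + 2*z) dy ∧ dz + (3*x) dx ∧ dz.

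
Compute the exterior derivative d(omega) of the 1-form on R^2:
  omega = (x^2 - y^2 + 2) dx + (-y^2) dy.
d(omega) = (2*y) dx ∧ dy

For a 1-form omega = sum_i f_i dx_i, the exterior derivative is
  d(omega) = sum_{i < j} (∂f_j/∂x_i - ∂f_i/∂x_j) dx_i ∧ dx_j.
  coefficient of dx ∧ dy: ∂f_2/∂x - ∂f_1/∂y = ∂(-y^2)/∂x - ∂(x^2 - y^2 + 2)/∂y = 2*y
Assembling: d(omega) = (2*y) dx ∧ dy.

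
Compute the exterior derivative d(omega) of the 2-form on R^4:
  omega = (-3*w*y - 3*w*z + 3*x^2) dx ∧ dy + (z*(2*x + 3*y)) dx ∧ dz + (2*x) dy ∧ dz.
d(omega) = (-3*w - 3*z + 2) dx ∧ dy ∧ dz + (-3*y - 3*z) dx ∧ dy ∧ dw

For a 2-form omega = sum_{i<j} g_{ij} dx_i ∧ dx_j, the exterior derivative is
  d(omega) = sum_{i<j} d(g_{ij}) ∧ dx_i ∧ dx_j = sum_{i<j, k} (∂g_{ij}/∂x_k) dx_k ∧ dx_i ∧ dx_j.
Expand each term, using dx_k ∧ dx_i ∧ dx_j = sgn(permutation) dx_{(a)} ∧ dx_{(b)} ∧ dx_{(c)} with (a < b < c) sorted:
  d(-3*w*y - 3*w*z + 3*x^2) includes (∂/∂z)(-3*w*y - 3*w*z + 3*x^2) dz = (-3*w) dz, which multiplied by dx ∧ dy gives (-3*w) dx ∧ dy ∧ dz
  d(-3*w*y - 3*w*z + 3*x^2) includes (∂/∂w)(-3*w*y - 3*w*z + 3*x^2) dw = (-3*y - 3*z) dw, which multiplied by dx ∧ dy gives (-3*y - 3*z) dx ∧ dy ∧ dw
  d(z*(2*x + 3*y)) includes (∂/∂y)(z*(2*x + 3*y)) dy = (3*z) dy, which multiplied by dx ∧ dz gives (-3*z) dx ∧ dy ∧ dz
  d(2*x) includes (∂/∂x)(2*x) dx = (2) dx, which multiplied by dy ∧ dz gives (2) dx ∧ dy ∧ dz
Collecting like 3-forms: d(omega) = (-3*w - 3*z + 2) dx ∧ dy ∧ dz + (-3*y - 3*z) dx ∧ dy ∧ dw.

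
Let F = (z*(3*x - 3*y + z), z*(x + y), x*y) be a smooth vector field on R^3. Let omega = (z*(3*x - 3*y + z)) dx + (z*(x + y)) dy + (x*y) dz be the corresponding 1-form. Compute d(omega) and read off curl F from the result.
d(omega) = (-y) dy ∧ dz + (3*x - 4*y + 2*z) dz ∧ dx + (4*z) dx ∧ dy; curl F = (-y, 3*x - 4*y + 2*z, 4*z)

d omega = sum_{i<j} (∂f_j/∂x_i - ∂f_i/∂x_j) dx_i ∧ dx_j. Under the identification (dy ∧ dz, dz ∧ dx, dx ∧ dy) ↔ (e_x, e_y, e_z), the coefficients are exactly the components of curl F. Compute:
  ∂R/∂y - ∂Q/∂z = (x) - (x + y) = -y
  ∂P/∂z - ∂R/∂x = (3*x - 3*y + 2*z) - (y) = 3*x - 4*y + 2*z
  ∂Q/∂x - ∂P/∂y = (z) - (-3*z) = 4*z.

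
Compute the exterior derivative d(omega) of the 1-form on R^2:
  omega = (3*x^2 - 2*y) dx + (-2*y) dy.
d(omega) = (2) dx ∧ dy

For a 1-form omega = sum_i f_i dx_i, the exterior derivative is
  d(omega) = sum_{i < j} (∂f_j/∂x_i - ∂f_i/∂x_j) dx_i ∧ dx_j.
  coefficient of dx ∧ dy: ∂f_2/∂x - ∂f_1/∂y = ∂(-2*y)/∂x - ∂(3*x^2 - 2*y)/∂y = 2
Assembling: d(omega) = (2) dx ∧ dy.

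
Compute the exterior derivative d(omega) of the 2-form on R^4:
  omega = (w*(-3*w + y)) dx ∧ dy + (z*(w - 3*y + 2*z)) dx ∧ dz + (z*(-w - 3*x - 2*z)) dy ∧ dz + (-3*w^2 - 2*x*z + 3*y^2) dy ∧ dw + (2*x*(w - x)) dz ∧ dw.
d(omega) = (-6*w + y - 2*z) dx ∧ dy ∧ dw + (2*w - 4*x + z) dx ∧ dz ∧ dw + (2*x - z) dy ∧ dz ∧ dw

For a 2-form omega = sum_{i<j} g_{ij} dx_i ∧ dx_j, the exterior derivative is
  d(omega) = sum_{i<j} d(g_{ij}) ∧ dx_i ∧ dx_j = sum_{i<j, k} (∂g_{ij}/∂x_k) dx_k ∧ dx_i ∧ dx_j.
Expand each term, using dx_k ∧ dx_i ∧ dx_j = sgn(permutation) dx_{(a)} ∧ dx_{(b)} ∧ dx_{(c)} with (a < b < c) sorted:
  d(w*(-3*w + y)) includes (∂/∂w)(w*(-3*w + y)) dw = (-6*w + y) dw, which multiplied by dx ∧ dy gives (-6*w + y) dx ∧ dy ∧ dw
  d(z*(w - 3*y + 2*z)) includes (∂/∂y)(z*(w - 3*y + 2*z)) dy = (-3*z) dy, which multiplied by dx ∧ dz gives (3*z) dx ∧ dy ∧ dz
  d(z*(w - 3*y + 2*z)) includes (∂/∂w)(z*(w - 3*y + 2*z)) dw = (z) dw, which multiplied by dx ∧ dz gives (z) dx ∧ dz ∧ dw
  d(z*(-w - 3*x - 2*z)) includes (∂/∂x)(z*(-w - 3*x - 2*z)) dx = (-3*z) dx, which multiplied by dy ∧ dz gives (-3*z) dx ∧ dy ∧ dz
  d(z*(-w - 3*x - 2*z)) includes (∂/∂w)(z*(-w - 3*x - 2*z)) dw = (-z) dw, which multiplied by dy ∧ dz gives (-z) dy ∧ dz ∧ dw
  d(-3*w^2 - 2*x*z + 3*y^2) includes (∂/∂x)(-3*w^2 - 2*x*z + 3*y^2) dx = (-2*z) dx, which multiplied by dy ∧ dw gives (-2*z) dx ∧ dy ∧ dw
  d(-3*w^2 - 2*x*z + 3*y^2) includes (∂/∂z)(-3*w^2 - 2*x*z + 3*y^2) dz = (-2*x) dz, which multiplied by dy ∧ dw gives (2*x) dy ∧ dz ∧ dw
  d(2*x*(w - x)) includes (∂/∂x)(2*x*(w - x)) dx = (2*w - 4*x) dx, which multiplied by dz ∧ dw gives (2*w - 4*x) dx ∧ dz ∧ dw
Collecting like 3-forms: d(omega) = (-6*w + y - 2*z) dx ∧ dy ∧ dw + (2*w - 4*x + z) dx ∧ dz ∧ dw + (2*x - z) dy ∧ dz ∧ dw.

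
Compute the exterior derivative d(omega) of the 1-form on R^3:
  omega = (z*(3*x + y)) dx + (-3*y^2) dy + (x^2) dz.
d(omega) = (-z) dx ∧ dy + (-x - y) dx ∧ dz

For a 1-form omega = sum_i f_i dx_i, the exterior derivative is
  d(omega) = sum_{i < j} (∂f_j/∂x_i - ∂f_i/∂x_j) dx_i ∧ dx_j.
  coefficient of dx ∧ dy: ∂f_2/∂x - ∂f_1/∂y = ∂(-3*y^2)/∂x - ∂(z*(3*x + y))/∂y = -z
  coefficient of dx ∧ dz: ∂f_3/∂x - ∂f_1/∂z = ∂(x^2)/∂x - ∂(z*(3*x + y))/∂z = -x - y
Assembling: d(omega) = (-z) dx ∧ dy + (-x - y) dx ∧ dz.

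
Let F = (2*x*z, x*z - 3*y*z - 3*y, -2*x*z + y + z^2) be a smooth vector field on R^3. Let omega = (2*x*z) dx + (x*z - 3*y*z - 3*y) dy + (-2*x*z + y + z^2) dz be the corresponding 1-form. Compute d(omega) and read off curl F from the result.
d(omega) = (-x + 3*y + 1) dy ∧ dz + (2*x + 2*z) dz ∧ dx + (z) dx ∧ dy; curl F = (-x + 3*y + 1, 2*x + 2*z, z)

d omega = sum_{i<j} (∂f_j/∂x_i - ∂f_i/∂x_j) dx_i ∧ dx_j. Under the identification (dy ∧ dz, dz ∧ dx, dx ∧ dy) ↔ (e_x, e_y, e_z), the coefficients are exactly the components of curl F. Compute:
  ∂R/∂y - ∂Q/∂z = (1) - (x - 3*y) = -x + 3*y + 1
  ∂P/∂z - ∂R/∂x = (2*x) - (-2*z) = 2*x + 2*z
  ∂Q/∂x - ∂P/∂y = (z) - (0) = z.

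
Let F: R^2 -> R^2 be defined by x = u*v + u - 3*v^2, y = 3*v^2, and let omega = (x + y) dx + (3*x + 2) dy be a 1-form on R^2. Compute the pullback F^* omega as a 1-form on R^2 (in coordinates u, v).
F^* omega = (u*(v^2 + 2*v + 1)) du + (u^2*v + u^2 + 12*u*v^2 + 12*u*v - 54*v^3 + 12*v) dv

Using F^*(f dg) = (f ∘ F) d(g ∘ F), substitute each coordinate x_i by F_i(u, v) in f_i, and replace dx_i by d F_i = (∂F_i/∂u) du + (∂F_i/∂v) dv.
  For the x component: f_1(F) = u*(v + 1); d F_1 = (v + 1) du + (u - 6*v) dv
  For the y component: f_2(F) = 3*u*v + 3*u - 9*v^2 + 2; d F_2 = (0) du + (6*v) dv
Combining and collecting du, dv coefficients:
  coeff of du: u*(v^2 + 2*v + 1)
  coeff of dv: u^2*v + u^2 + 12*u*v^2 + 12*u*v - 54*v^3 + 12*v
F^* omega = (u*(v^2 + 2*v + 1)) du + (u^2*v + u^2 + 12*u*v^2 + 12*u*v - 54*v^3 + 12*v) dv.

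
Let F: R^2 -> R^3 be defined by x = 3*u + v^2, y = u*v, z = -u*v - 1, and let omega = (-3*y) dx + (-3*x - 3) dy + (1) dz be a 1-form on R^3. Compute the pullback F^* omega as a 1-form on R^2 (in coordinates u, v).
F^* omega = (v*(-18*u - 3*v^2 - 4)) du + (u*(-9*u - 9*v^2 - 4)) dv

Using F^*(f dg) = (f ∘ F) d(g ∘ F), substitute each coordinate x_i by F_i(u, v) in f_i, and replace dx_i by d F_i = (∂F_i/∂u) du + (∂F_i/∂v) dv.
  For the x component: f_1(F) = -3*u*v; d F_1 = (3) du + (2*v) dv
  For the y component: f_2(F) = -9*u - 3*v^2 - 3; d F_2 = (v) du + (u) dv
  For the z component: f_3(F) = 1; d F_3 = (-v) du + (-u) dv
Combining and collecting du, dv coefficients:
  coeff of du: v*(-18*u - 3*v^2 - 4)
  coeff of dv: u*(-9*u - 9*v^2 - 4)
F^* omega = (v*(-18*u - 3*v^2 - 4)) du + (u*(-9*u - 9*v^2 - 4)) dv.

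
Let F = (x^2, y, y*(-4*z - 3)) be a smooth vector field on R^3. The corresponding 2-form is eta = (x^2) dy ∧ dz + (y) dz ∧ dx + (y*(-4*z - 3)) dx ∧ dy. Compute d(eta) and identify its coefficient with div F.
d(eta) = (2*x - 4*y + 1) dx ∧ dy ∧ dz; div F = 2*x - 4*y + 1

For a 2-form in R^3 of the form above, applying d gives a 3-form with coefficient ∂P/∂x + ∂Q/∂y + ∂R/∂z:
  ∂P/∂x = 2*x
  ∂Q/∂y = 1
  ∂R/∂z = -4*y
Sum = 2*x - 4*y + 1, which is exactly div F.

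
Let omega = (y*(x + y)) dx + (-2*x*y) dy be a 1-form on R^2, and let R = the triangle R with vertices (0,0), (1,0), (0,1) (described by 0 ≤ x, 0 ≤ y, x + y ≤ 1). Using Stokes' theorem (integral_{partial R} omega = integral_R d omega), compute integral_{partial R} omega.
integral_(partial R) omega = -5/6

Stokes: integral_partial_R omega = integral_R d omega with d omega = (∂Q/∂x - ∂P/∂y) dx ∧ dy.
  ∂Q/∂x = -2*y
  ∂P/∂y = x + 2*y
  integrand = ∂Q/∂x - ∂P/∂y = -x - 4*y.
Integrating over R: integral_0^1 integral_0^{1-x} (-x - 4*y) dy dx = -5/6.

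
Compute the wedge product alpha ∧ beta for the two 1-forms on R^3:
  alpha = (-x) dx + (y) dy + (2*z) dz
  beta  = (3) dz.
alpha ∧ beta = (-3*x) dx ∧ dz + (3*y) dy ∧ dz

Distribute the wedge, using dx_i ∧ dx_j = -dx_j ∧ dx_i and dx_i ∧ dx_i = 0. For each pair (i, j) with i < j, the coefficient of dx_i ∧ dx_j in alpha ∧ beta is (alpha_i * beta_j - alpha_j * beta_i). Collecting: alpha ∧ beta = (-3*x) dx ∧ dz + (3*y) dy ∧ dz.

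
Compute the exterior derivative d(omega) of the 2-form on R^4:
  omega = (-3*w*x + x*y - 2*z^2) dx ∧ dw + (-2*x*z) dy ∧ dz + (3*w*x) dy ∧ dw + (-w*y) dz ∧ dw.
d(omega) = (3*w - x) dx ∧ dy ∧ dw + (4*z) dx ∧ dz ∧ dw + (-2*z) dx ∧ dy ∧ dz + (-w) dy ∧ dz ∧ dw

For a 2-form omega = sum_{i<j} g_{ij} dx_i ∧ dx_j, the exterior derivative is
  d(omega) = sum_{i<j} d(g_{ij}) ∧ dx_i ∧ dx_j = sum_{i<j, k} (∂g_{ij}/∂x_k) dx_k ∧ dx_i ∧ dx_j.
Expand each term, using dx_k ∧ dx_i ∧ dx_j = sgn(permutation) dx_{(a)} ∧ dx_{(b)} ∧ dx_{(c)} with (a < b < c) sorted:
  d(-3*w*x + x*y - 2*z^2) includes (∂/∂y)(-3*w*x + x*y - 2*z^2) dy = (x) dy, which multiplied by dx ∧ dw gives (-x) dx ∧ dy ∧ dw
  d(-3*w*x + x*y - 2*z^2) includes (∂/∂z)(-3*w*x + x*y - 2*z^2) dz = (-4*z) dz, which multiplied by dx ∧ dw gives (4*z) dx ∧ dz ∧ dw
  d(-2*x*z) includes (∂/∂x)(-2*x*z) dx = (-2*z) dx, which multiplied by dy ∧ dz gives (-2*z) dx ∧ dy ∧ dz
  d(3*w*x) includes (∂/∂x)(3*w*x) dx = (3*w) dx, which multiplied by dy ∧ dw gives (3*w) dx ∧ dy ∧ dw
  d(-w*y) includes (∂/∂y)(-w*y) dy = (-w) dy, which multiplied by dz ∧ dw gives (-w) dy ∧ dz ∧ dw
Collecting like 3-forms: d(omega) = (3*w - x) dx ∧ dy ∧ dw + (4*z) dx ∧ dz ∧ dw + (-2*z) dx ∧ dy ∧ dz + (-w) dy ∧ dz ∧ dw.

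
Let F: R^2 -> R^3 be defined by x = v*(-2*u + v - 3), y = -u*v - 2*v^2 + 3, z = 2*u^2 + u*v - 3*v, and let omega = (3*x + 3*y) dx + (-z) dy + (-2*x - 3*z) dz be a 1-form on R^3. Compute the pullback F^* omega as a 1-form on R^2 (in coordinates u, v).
F^* omega = (-24*u^3 + 12*u*v^2 + 60*u*v + 4*v^3 + 30*v^2 - 18*v) du + (-4*u^3 + 28*u^2*v + 18*u^2 - 10*u*v^2 + 54*u*v - 18*u - 6*v^3 - 15*v^2 - 27) dv

Using F^*(f dg) = (f ∘ F) d(g ∘ F), substitute each coordinate x_i by F_i(u, v) in f_i, and replace dx_i by d F_i = (∂F_i/∂u) du + (∂F_i/∂v) dv.
  For the x component: f_1(F) = -9*u*v - 3*v^2 - 9*v + 9; d F_1 = (-2*v) du + (-2*u + 2*v - 3) dv
  For the y component: f_2(F) = -2*u^2 - u*v + 3*v; d F_2 = (-v) du + (-u - 4*v) dv
  For the z component: f_3(F) = -6*u^2 + u*v - 2*v^2 + 15*v; d F_3 = (4*u + v) du + (u - 3) dv
Combining and collecting du, dv coefficients:
  coeff of du: -24*u^3 + 12*u*v^2 + 60*u*v + 4*v^3 + 30*v^2 - 18*v
  coeff of dv: -4*u^3 + 28*u^2*v + 18*u^2 - 10*u*v^2 + 54*u*v - 18*u - 6*v^3 - 15*v^2 - 27
F^* omega = (-24*u^3 + 12*u*v^2 + 60*u*v + 4*v^3 + 30*v^2 - 18*v) du + (-4*u^3 + 28*u^2*v + 18*u^2 - 10*u*v^2 + 54*u*v - 18*u - 6*v^3 - 15*v^2 - 27) dv.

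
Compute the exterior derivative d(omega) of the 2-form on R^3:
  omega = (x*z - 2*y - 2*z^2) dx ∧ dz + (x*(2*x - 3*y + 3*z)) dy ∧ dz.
d(omega) = (4*x - 3*y + 3*z + 2) dx ∧ dy ∧ dz

For a 2-form omega = sum_{i<j} g_{ij} dx_i ∧ dx_j, the exterior derivative is
  d(omega) = sum_{i<j} d(g_{ij}) ∧ dx_i ∧ dx_j = sum_{i<j, k} (∂g_{ij}/∂x_k) dx_k ∧ dx_i ∧ dx_j.
Expand each term, using dx_k ∧ dx_i ∧ dx_j = sgn(permutation) dx_{(a)} ∧ dx_{(b)} ∧ dx_{(c)} with (a < b < c) sorted:
  d(x*z - 2*y - 2*z^2) includes (∂/∂y)(x*z - 2*y - 2*z^2) dy = (-2) dy, which multiplied by dx ∧ dz gives (2) dx ∧ dy ∧ dz
  d(x*(2*x - 3*y + 3*z)) includes (∂/∂x)(x*(2*x - 3*y + 3*z)) dx = (4*x - 3*y + 3*z) dx, which multiplied by dy ∧ dz gives (4*x - 3*y + 3*z) dx ∧ dy ∧ dz
Collecting like 3-forms: d(omega) = (4*x - 3*y + 3*z + 2) dx ∧ dy ∧ dz.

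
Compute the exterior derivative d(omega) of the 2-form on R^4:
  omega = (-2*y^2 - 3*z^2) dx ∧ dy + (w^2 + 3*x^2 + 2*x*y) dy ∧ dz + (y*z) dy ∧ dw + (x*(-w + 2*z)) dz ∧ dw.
d(omega) = (6*x + 2*y - 6*z) dx ∧ dy ∧ dz + (2*w - y) dy ∧ dz ∧ dw + (-w + 2*z) dx ∧ dz ∧ dw

For a 2-form omega = sum_{i<j} g_{ij} dx_i ∧ dx_j, the exterior derivative is
  d(omega) = sum_{i<j} d(g_{ij}) ∧ dx_i ∧ dx_j = sum_{i<j, k} (∂g_{ij}/∂x_k) dx_k ∧ dx_i ∧ dx_j.
Expand each term, using dx_k ∧ dx_i ∧ dx_j = sgn(permutation) dx_{(a)} ∧ dx_{(b)} ∧ dx_{(c)} with (a < b < c) sorted:
  d(-2*y^2 - 3*z^2) includes (∂/∂z)(-2*y^2 - 3*z^2) dz = (-6*z) dz, which multiplied by dx ∧ dy gives (-6*z) dx ∧ dy ∧ dz
  d(w^2 + 3*x^2 + 2*x*y) includes (∂/∂x)(w^2 + 3*x^2 + 2*x*y) dx = (6*x + 2*y) dx, which multiplied by dy ∧ dz gives (6*x + 2*y) dx ∧ dy ∧ dz
  d(w^2 + 3*x^2 + 2*x*y) includes (∂/∂w)(w^2 + 3*x^2 + 2*x*y) dw = (2*w) dw, which multiplied by dy ∧ dz gives (2*w) dy ∧ dz ∧ dw
  d(y*z) includes (∂/∂z)(y*z) dz = (y) dz, which multiplied by dy ∧ dw gives (-y) dy ∧ dz ∧ dw
  d(x*(-w + 2*z)) includes (∂/∂x)(x*(-w + 2*z)) dx = (-w + 2*z) dx, which multiplied by dz ∧ dw gives (-w + 2*z) dx ∧ dz ∧ dw
Collecting like 3-forms: d(omega) = (6*x + 2*y - 6*z) dx ∧ dy ∧ dz + (2*w - y) dy ∧ dz ∧ dw + (-w + 2*z) dx ∧ dz ∧ dw.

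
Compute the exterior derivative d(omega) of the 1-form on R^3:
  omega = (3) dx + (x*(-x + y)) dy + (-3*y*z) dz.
d(omega) = (-2*x + y) dx ∧ dy + (-3*z) dy ∧ dz

For a 1-form omega = sum_i f_i dx_i, the exterior derivative is
  d(omega) = sum_{i < j} (∂f_j/∂x_i - ∂f_i/∂x_j) dx_i ∧ dx_j.
  coefficient of dx ∧ dy: ∂f_2/∂x - ∂f_1/∂y = ∂(x*(-x + y))/∂x - ∂(3)/∂y = -2*x + y
  coefficient of dy ∧ dz: ∂f_3/∂y - ∂f_2/∂z = ∂(-3*y*z)/∂y - ∂(x*(-x + y))/∂z = -3*z
Assembling: d(omega) = (-2*x + y) dx ∧ dy + (-3*z) dy ∧ dz.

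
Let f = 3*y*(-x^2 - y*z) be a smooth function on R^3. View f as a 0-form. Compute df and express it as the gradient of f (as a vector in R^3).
df = (-6*x*y) dx + (-3*x^2 - 6*y*z) dy + (-3*y^2) dz; grad f = (-6*x*y, -3*x^2 - 6*y*z, -3*y^2)

For a 0-form f, d f = (∂f/∂x) dx + (∂f/∂y) dy + (∂f/∂z) dz. The components of the vector representation are exactly the entries of grad f in Cartesian coordinates:
  ∂f/∂x = -6*x*y
  ∂f/∂y = -3*x^2 - 6*y*z
  ∂f/∂z = -3*y^2.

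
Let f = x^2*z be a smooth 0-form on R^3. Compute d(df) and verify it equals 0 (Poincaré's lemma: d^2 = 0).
d(df) = 0

Step 1: df = sum_i (∂f/∂x_i) dx_i = (2*x*z) dx + (0) dy + (x^2) dz.
Step 2: Apply d again. Using the 1-form formula, the coefficient of dx ∧ dy in d(df) is ∂^2 f/∂x ∂y - ∂^2 f/∂y ∂x = (0) - (0) = 0 (equality of mixed partials for smooth f).
Similarly for dx ∧ dz and dy ∧ dz — all coefficients vanish. So d(df) = 0.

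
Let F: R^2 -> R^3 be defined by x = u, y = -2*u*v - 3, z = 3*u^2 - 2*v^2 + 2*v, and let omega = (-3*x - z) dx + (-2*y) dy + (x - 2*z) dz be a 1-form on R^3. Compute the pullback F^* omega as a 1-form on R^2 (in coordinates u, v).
F^* omega = (-36*u^3 + 3*u^2 + 16*u*v^2 - 24*u*v - 3*u + 2*v^2 - 14*v) du + (16*u^2*v - 12*u^2 - 4*u*v - 10*u - 16*v^3 + 24*v^2 - 8*v) dv

Using F^*(f dg) = (f ∘ F) d(g ∘ F), substitute each coordinate x_i by F_i(u, v) in f_i, and replace dx_i by d F_i = (∂F_i/∂u) du + (∂F_i/∂v) dv.
  For the x component: f_1(F) = -3*u^2 - 3*u + 2*v^2 - 2*v; d F_1 = (1) du + (0) dv
  For the y component: f_2(F) = 4*u*v + 6; d F_2 = (-2*v) du + (-2*u) dv
  For the z component: f_3(F) = -6*u^2 + u + 4*v^2 - 4*v; d F_3 = (6*u) du + (2 - 4*v) dv
Combining and collecting du, dv coefficients:
  coeff of du: -36*u^3 + 3*u^2 + 16*u*v^2 - 24*u*v - 3*u + 2*v^2 - 14*v
  coeff of dv: 16*u^2*v - 12*u^2 - 4*u*v - 10*u - 16*v^3 + 24*v^2 - 8*v
F^* omega = (-36*u^3 + 3*u^2 + 16*u*v^2 - 24*u*v - 3*u + 2*v^2 - 14*v) du + (16*u^2*v - 12*u^2 - 4*u*v - 10*u - 16*v^3 + 24*v^2 - 8*v) dv.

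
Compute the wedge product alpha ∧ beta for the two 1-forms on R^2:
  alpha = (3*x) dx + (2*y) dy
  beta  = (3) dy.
alpha ∧ beta = (9*x) dx ∧ dy

Distribute the wedge, using dx_i ∧ dx_j = -dx_j ∧ dx_i and dx_i ∧ dx_i = 0. For each pair (i, j) with i < j, the coefficient of dx_i ∧ dx_j in alpha ∧ beta is (alpha_i * beta_j - alpha_j * beta_i). Collecting: alpha ∧ beta = (9*x) dx ∧ dy.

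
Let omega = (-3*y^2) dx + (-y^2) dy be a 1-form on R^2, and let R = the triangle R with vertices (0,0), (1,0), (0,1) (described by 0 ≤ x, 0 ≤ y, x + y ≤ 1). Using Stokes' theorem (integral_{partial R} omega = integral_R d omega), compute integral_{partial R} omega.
integral_(partial R) omega = 1

Stokes: integral_partial_R omega = integral_R d omega with d omega = (∂Q/∂x - ∂P/∂y) dx ∧ dy.
  ∂Q/∂x = 0
  ∂P/∂y = -6*y
  integrand = ∂Q/∂x - ∂P/∂y = 6*y.
Integrating over R: integral_0^1 integral_0^{1-x} (6*y) dy dx = 1.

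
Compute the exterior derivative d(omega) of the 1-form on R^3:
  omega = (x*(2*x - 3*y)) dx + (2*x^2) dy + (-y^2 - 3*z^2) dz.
d(omega) = (7*x) dx ∧ dy + (-2*y) dy ∧ dz

For a 1-form omega = sum_i f_i dx_i, the exterior derivative is
  d(omega) = sum_{i < j} (∂f_j/∂x_i - ∂f_i/∂x_j) dx_i ∧ dx_j.
  coefficient of dx ∧ dy: ∂f_2/∂x - ∂f_1/∂y = ∂(2*x^2)/∂x - ∂(x*(2*x - 3*y))/∂y = 7*x
  coefficient of dy ∧ dz: ∂f_3/∂y - ∂f_2/∂z = ∂(-y^2 - 3*z^2)/∂y - ∂(2*x^2)/∂z = -2*y
Assembling: d(omega) = (7*x) dx ∧ dy + (-2*y) dy ∧ dz.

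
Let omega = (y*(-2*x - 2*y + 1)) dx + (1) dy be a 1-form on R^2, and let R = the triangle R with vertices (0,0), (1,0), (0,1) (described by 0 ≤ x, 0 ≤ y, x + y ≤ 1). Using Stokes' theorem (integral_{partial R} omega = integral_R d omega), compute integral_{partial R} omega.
integral_(partial R) omega = 1/2

Stokes: integral_partial_R omega = integral_R d omega with d omega = (∂Q/∂x - ∂P/∂y) dx ∧ dy.
  ∂Q/∂x = 0
  ∂P/∂y = -2*x - 4*y + 1
  integrand = ∂Q/∂x - ∂P/∂y = 2*x + 4*y - 1.
Integrating over R: integral_0^1 integral_0^{1-x} (2*x + 4*y - 1) dy dx = 1/2.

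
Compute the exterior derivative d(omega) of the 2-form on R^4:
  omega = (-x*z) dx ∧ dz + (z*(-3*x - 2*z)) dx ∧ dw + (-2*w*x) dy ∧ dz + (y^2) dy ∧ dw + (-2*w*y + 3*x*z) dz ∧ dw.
d(omega) = (3*x + 7*z) dx ∧ dz ∧ dw + (-2*w) dx ∧ dy ∧ dz + (-2*w - 2*x) dy ∧ dz ∧ dw

For a 2-form omega = sum_{i<j} g_{ij} dx_i ∧ dx_j, the exterior derivative is
  d(omega) = sum_{i<j} d(g_{ij}) ∧ dx_i ∧ dx_j = sum_{i<j, k} (∂g_{ij}/∂x_k) dx_k ∧ dx_i ∧ dx_j.
Expand each term, using dx_k ∧ dx_i ∧ dx_j = sgn(permutation) dx_{(a)} ∧ dx_{(b)} ∧ dx_{(c)} with (a < b < c) sorted:
  d(z*(-3*x - 2*z)) includes (∂/∂z)(z*(-3*x - 2*z)) dz = (-3*x - 4*z) dz, which multiplied by dx ∧ dw gives (3*x + 4*z) dx ∧ dz ∧ dw
  d(-2*w*x) includes (∂/∂x)(-2*w*x) dx = (-2*w) dx, which multiplied by dy ∧ dz gives (-2*w) dx ∧ dy ∧ dz
  d(-2*w*x) includes (∂/∂w)(-2*w*x) dw = (-2*x) dw, which multiplied by dy ∧ dz gives (-2*x) dy ∧ dz ∧ dw
  d(-2*w*y + 3*x*z) includes (∂/∂x)(-2*w*y + 3*x*z) dx = (3*z) dx, which multiplied by dz ∧ dw gives (3*z) dx ∧ dz ∧ dw
  d(-2*w*y + 3*x*z) includes (∂/∂y)(-2*w*y + 3*x*z) dy = (-2*w) dy, which multiplied by dz ∧ dw gives (-2*w) dy ∧ dz ∧ dw
Collecting like 3-forms: d(omega) = (3*x + 7*z) dx ∧ dz ∧ dw + (-2*w) dx ∧ dy ∧ dz + (-2*w - 2*x) dy ∧ dz ∧ dw.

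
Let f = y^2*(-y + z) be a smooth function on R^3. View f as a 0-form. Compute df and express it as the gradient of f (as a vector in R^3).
df = (0) dx + (y*(-3*y + 2*z)) dy + (y^2) dz; grad f = (0, y*(-3*y + 2*z), y^2)

For a 0-form f, d f = (∂f/∂x) dx + (∂f/∂y) dy + (∂f/∂z) dz. The components of the vector representation are exactly the entries of grad f in Cartesian coordinates:
  ∂f/∂x = 0
  ∂f/∂y = y*(-3*y + 2*z)
  ∂f/∂z = y^2.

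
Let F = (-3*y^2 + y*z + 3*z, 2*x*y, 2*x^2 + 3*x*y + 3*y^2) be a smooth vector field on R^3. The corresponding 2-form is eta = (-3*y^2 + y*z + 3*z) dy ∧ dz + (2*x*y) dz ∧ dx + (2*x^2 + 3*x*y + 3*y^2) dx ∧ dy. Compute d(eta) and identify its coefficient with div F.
d(eta) = (2*x) dx ∧ dy ∧ dz; div F = 2*x

For a 2-form in R^3 of the form above, applying d gives a 3-form with coefficient ∂P/∂x + ∂Q/∂y + ∂R/∂z:
  ∂P/∂x = 0
  ∂Q/∂y = 2*x
  ∂R/∂z = 0
Sum = 2*x, which is exactly div F.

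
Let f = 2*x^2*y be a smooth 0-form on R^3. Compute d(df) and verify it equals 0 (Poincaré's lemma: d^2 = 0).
d(df) = 0

Step 1: df = sum_i (∂f/∂x_i) dx_i = (4*x*y) dx + (2*x^2) dy + (0) dz.
Step 2: Apply d again. Using the 1-form formula, the coefficient of dx ∧ dy in d(df) is ∂^2 f/∂x ∂y - ∂^2 f/∂y ∂x = (4*x) - (4*x) = 0 (equality of mixed partials for smooth f).
Similarly for dx ∧ dz and dy ∧ dz — all coefficients vanish. So d(df) = 0.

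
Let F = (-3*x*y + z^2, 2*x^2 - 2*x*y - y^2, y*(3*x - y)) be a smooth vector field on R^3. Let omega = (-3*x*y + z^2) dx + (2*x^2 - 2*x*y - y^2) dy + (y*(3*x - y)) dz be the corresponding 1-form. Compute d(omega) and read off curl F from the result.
d(omega) = (3*x - 2*y) dy ∧ dz + (-3*y + 2*z) dz ∧ dx + (7*x - 2*y) dx ∧ dy; curl F = (3*x - 2*y, -3*y + 2*z, 7*x - 2*y)

d omega = sum_{i<j} (∂f_j/∂x_i - ∂f_i/∂x_j) dx_i ∧ dx_j. Under the identification (dy ∧ dz, dz ∧ dx, dx ∧ dy) ↔ (e_x, e_y, e_z), the coefficients are exactly the components of curl F. Compute:
  ∂R/∂y - ∂Q/∂z = (3*x - 2*y) - (0) = 3*x - 2*y
  ∂P/∂z - ∂R/∂x = (2*z) - (3*y) = -3*y + 2*z
  ∂Q/∂x - ∂P/∂y = (4*x - 2*y) - (-3*x) = 7*x - 2*y.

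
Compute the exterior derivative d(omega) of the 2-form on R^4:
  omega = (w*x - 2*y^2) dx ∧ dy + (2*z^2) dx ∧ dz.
d(omega) = (x) dx ∧ dy ∧ dw

For a 2-form omega = sum_{i<j} g_{ij} dx_i ∧ dx_j, the exterior derivative is
  d(omega) = sum_{i<j} d(g_{ij}) ∧ dx_i ∧ dx_j = sum_{i<j, k} (∂g_{ij}/∂x_k) dx_k ∧ dx_i ∧ dx_j.
Expand each term, using dx_k ∧ dx_i ∧ dx_j = sgn(permutation) dx_{(a)} ∧ dx_{(b)} ∧ dx_{(c)} with (a < b < c) sorted:
  d(w*x - 2*y^2) includes (∂/∂w)(w*x - 2*y^2) dw = (x) dw, which multiplied by dx ∧ dy gives (x) dx ∧ dy ∧ dw
Collecting like 3-forms: d(omega) = (x) dx ∧ dy ∧ dw.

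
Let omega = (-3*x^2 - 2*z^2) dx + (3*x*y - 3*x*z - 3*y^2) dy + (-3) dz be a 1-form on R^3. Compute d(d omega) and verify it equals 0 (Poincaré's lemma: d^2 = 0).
d(d omega) = 0

Step 1: d omega = sum_{i<j} (∂f_j/∂x_i - ∂f_i/∂x_j) dx_i ∧ dx_j:
  coeff of dx ∧ dy: 3*y - 3*z
  coeff of dx ∧ dz: 4*z
  coeff of dy ∧ dz: 3*x
Step 2: Apply d again to each 2-form coefficient. The only possible 3-form in R^3 is dx ∧ dy ∧ dz, with coefficient
  ∂(coeff of dy∧dz)/∂x - ∂(coeff of dx∧dz)/∂y + ∂(coeff of dx∧dy)/∂z
  = ∂/∂x (3*x) - ∂/∂y (4*z) + ∂/∂z (3*y - 3*z).
Each of these terms simplifies to sums of mixed partials that cancel in pairs. The result is 0 (by equality of mixed partials for smooth functions — Schwarz / Clairaut).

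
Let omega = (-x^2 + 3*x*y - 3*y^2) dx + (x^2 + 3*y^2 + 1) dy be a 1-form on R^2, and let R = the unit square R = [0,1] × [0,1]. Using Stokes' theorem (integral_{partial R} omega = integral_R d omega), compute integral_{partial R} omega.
integral_(partial R) omega = 5/2

Stokes: integral_partial_R omega = integral_R d omega with d omega = (∂Q/∂x - ∂P/∂y) dx ∧ dy.
  ∂Q/∂x = 2*x
  ∂P/∂y = 3*x - 6*y
  integrand = ∂Q/∂x - ∂P/∂y = -x + 6*y.
Integrating over R: integral_0^1 integral_0^1 (-x + 6*y) dx dy = 5/2.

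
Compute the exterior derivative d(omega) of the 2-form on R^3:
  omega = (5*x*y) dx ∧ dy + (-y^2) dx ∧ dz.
d(omega) = (2*y) dx ∧ dy ∧ dz

For a 2-form omega = sum_{i<j} g_{ij} dx_i ∧ dx_j, the exterior derivative is
  d(omega) = sum_{i<j} d(g_{ij}) ∧ dx_i ∧ dx_j = sum_{i<j, k} (∂g_{ij}/∂x_k) dx_k ∧ dx_i ∧ dx_j.
Expand each term, using dx_k ∧ dx_i ∧ dx_j = sgn(permutation) dx_{(a)} ∧ dx_{(b)} ∧ dx_{(c)} with (a < b < c) sorted:
  d(-y^2) includes (∂/∂y)(-y^2) dy = (-2*y) dy, which multiplied by dx ∧ dz gives (2*y) dx ∧ dy ∧ dz
Collecting like 3-forms: d(omega) = (2*y) dx ∧ dy ∧ dz.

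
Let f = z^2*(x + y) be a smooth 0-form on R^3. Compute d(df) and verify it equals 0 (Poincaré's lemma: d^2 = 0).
d(df) = 0

Step 1: df = sum_i (∂f/∂x_i) dx_i = (z^2) dx + (z^2) dy + (2*z*(x + y)) dz.
Step 2: Apply d again. Using the 1-form formula, the coefficient of dx ∧ dy in d(df) is ∂^2 f/∂x ∂y - ∂^2 f/∂y ∂x = (0) - (0) = 0 (equality of mixed partials for smooth f).
Similarly for dx ∧ dz and dy ∧ dz — all coefficients vanish. So d(df) = 0.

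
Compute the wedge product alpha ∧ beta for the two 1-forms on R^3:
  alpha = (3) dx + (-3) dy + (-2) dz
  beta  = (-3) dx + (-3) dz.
alpha ∧ beta = (-15) dx ∧ dz + (-9) dx ∧ dy + (9) dy ∧ dz

Distribute the wedge, using dx_i ∧ dx_j = -dx_j ∧ dx_i and dx_i ∧ dx_i = 0. For each pair (i, j) with i < j, the coefficient of dx_i ∧ dx_j in alpha ∧ beta is (alpha_i * beta_j - alpha_j * beta_i). Collecting: alpha ∧ beta = (-15) dx ∧ dz + (-9) dx ∧ dy + (9) dy ∧ dz.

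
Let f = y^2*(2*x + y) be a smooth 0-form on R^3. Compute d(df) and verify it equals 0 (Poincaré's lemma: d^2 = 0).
d(df) = 0

Step 1: df = sum_i (∂f/∂x_i) dx_i = (2*y^2) dx + (y*(4*x + 3*y)) dy + (0) dz.
Step 2: Apply d again. Using the 1-form formula, the coefficient of dx ∧ dy in d(df) is ∂^2 f/∂x ∂y - ∂^2 f/∂y ∂x = (4*y) - (4*y) = 0 (equality of mixed partials for smooth f).
Similarly for dx ∧ dz and dy ∧ dz — all coefficients vanish. So d(df) = 0.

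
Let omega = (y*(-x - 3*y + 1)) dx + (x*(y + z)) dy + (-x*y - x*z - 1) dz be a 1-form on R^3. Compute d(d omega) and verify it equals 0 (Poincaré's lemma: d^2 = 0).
d(d omega) = 0

Step 1: d omega = sum_{i<j} (∂f_j/∂x_i - ∂f_i/∂x_j) dx_i ∧ dx_j:
  coeff of dx ∧ dy: x + 7*y + z - 1
  coeff of dx ∧ dz: -y - z
  coeff of dy ∧ dz: -2*x
Step 2: Apply d again to each 2-form coefficient. The only possible 3-form in R^3 is dx ∧ dy ∧ dz, with coefficient
  ∂(coeff of dy∧dz)/∂x - ∂(coeff of dx∧dz)/∂y + ∂(coeff of dx∧dy)/∂z
  = ∂/∂x (-2*x) - ∂/∂y (-y - z) + ∂/∂z (x + 7*y + z - 1).
Each of these terms simplifies to sums of mixed partials that cancel in pairs. The result is 0 (by equality of mixed partials for smooth functions — Schwarz / Clairaut).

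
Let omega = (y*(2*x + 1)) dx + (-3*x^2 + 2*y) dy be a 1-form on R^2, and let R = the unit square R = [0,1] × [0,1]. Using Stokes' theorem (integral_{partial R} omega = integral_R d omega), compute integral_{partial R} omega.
integral_(partial R) omega = -5

Stokes: integral_partial_R omega = integral_R d omega with d omega = (∂Q/∂x - ∂P/∂y) dx ∧ dy.
  ∂Q/∂x = -6*x
  ∂P/∂y = 2*x + 1
  integrand = ∂Q/∂x - ∂P/∂y = -8*x - 1.
Integrating over R: integral_0^1 integral_0^1 (-8*x - 1) dx dy = -5.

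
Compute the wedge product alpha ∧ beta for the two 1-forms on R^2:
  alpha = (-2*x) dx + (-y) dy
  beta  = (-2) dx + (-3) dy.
alpha ∧ beta = (6*x - 2*y) dx ∧ dy

Distribute the wedge, using dx_i ∧ dx_j = -dx_j ∧ dx_i and dx_i ∧ dx_i = 0. For each pair (i, j) with i < j, the coefficient of dx_i ∧ dx_j in alpha ∧ beta is (alpha_i * beta_j - alpha_j * beta_i). Collecting: alpha ∧ beta = (6*x - 2*y) dx ∧ dy.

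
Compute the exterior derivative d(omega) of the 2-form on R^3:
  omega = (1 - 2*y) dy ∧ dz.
d(omega) = 0

For a 2-form omega = sum_{i<j} g_{ij} dx_i ∧ dx_j, the exterior derivative is
  d(omega) = sum_{i<j} d(g_{ij}) ∧ dx_i ∧ dx_j = sum_{i<j, k} (∂g_{ij}/∂x_k) dx_k ∧ dx_i ∧ dx_j.
Expand each term, using dx_k ∧ dx_i ∧ dx_j = sgn(permutation) dx_{(a)} ∧ dx_{(b)} ∧ dx_{(c)} with (a < b < c) sorted:

Collecting like 3-forms: d(omega) = 0.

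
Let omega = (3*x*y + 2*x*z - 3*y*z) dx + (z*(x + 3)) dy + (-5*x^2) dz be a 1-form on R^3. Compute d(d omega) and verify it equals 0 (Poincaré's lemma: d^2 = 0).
d(d omega) = 0

Step 1: d omega = sum_{i<j} (∂f_j/∂x_i - ∂f_i/∂x_j) dx_i ∧ dx_j:
  coeff of dx ∧ dy: -3*x + 4*z
  coeff of dx ∧ dz: -12*x + 3*y
  coeff of dy ∧ dz: -x - 3
Step 2: Apply d again to each 2-form coefficient. The only possible 3-form in R^3 is dx ∧ dy ∧ dz, with coefficient
  ∂(coeff of dy∧dz)/∂x - ∂(coeff of dx∧dz)/∂y + ∂(coeff of dx∧dy)/∂z
  = ∂/∂x (-x - 3) - ∂/∂y (-12*x + 3*y) + ∂/∂z (-3*x + 4*z).
Each of these terms simplifies to sums of mixed partials that cancel in pairs. The result is 0 (by equality of mixed partials for smooth functions — Schwarz / Clairaut).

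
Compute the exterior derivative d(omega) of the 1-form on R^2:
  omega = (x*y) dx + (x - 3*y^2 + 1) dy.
d(omega) = (1 - x) dx ∧ dy

For a 1-form omega = sum_i f_i dx_i, the exterior derivative is
  d(omega) = sum_{i < j} (∂f_j/∂x_i - ∂f_i/∂x_j) dx_i ∧ dx_j.
  coefficient of dx ∧ dy: ∂f_2/∂x - ∂f_1/∂y = ∂(x - 3*y^2 + 1)/∂x - ∂(x*y)/∂y = 1 - x
Assembling: d(omega) = (1 - x) dx ∧ dy.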